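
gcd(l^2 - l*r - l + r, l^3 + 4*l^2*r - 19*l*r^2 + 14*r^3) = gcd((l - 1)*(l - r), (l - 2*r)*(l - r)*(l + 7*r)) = -l + r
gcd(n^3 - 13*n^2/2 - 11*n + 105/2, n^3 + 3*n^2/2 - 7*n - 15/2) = n^2 + n/2 - 15/2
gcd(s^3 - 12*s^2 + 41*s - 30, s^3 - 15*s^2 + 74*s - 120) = s^2 - 11*s + 30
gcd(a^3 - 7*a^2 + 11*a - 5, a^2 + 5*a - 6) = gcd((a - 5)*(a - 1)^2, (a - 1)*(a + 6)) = a - 1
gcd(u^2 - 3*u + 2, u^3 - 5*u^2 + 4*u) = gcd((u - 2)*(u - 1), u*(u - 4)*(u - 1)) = u - 1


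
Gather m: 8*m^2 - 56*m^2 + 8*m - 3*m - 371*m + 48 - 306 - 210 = -48*m^2 - 366*m - 468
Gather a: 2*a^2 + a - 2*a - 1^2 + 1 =2*a^2 - a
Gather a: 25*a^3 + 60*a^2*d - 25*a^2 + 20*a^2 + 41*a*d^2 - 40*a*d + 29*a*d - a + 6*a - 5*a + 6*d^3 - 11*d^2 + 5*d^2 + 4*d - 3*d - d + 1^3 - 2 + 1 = 25*a^3 + a^2*(60*d - 5) + a*(41*d^2 - 11*d) + 6*d^3 - 6*d^2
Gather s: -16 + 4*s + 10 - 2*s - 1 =2*s - 7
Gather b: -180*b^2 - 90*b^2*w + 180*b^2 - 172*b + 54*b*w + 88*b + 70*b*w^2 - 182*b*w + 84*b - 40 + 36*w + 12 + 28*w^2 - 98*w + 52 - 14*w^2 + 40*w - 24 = -90*b^2*w + b*(70*w^2 - 128*w) + 14*w^2 - 22*w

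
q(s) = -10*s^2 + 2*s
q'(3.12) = -60.40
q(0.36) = -0.58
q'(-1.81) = 38.20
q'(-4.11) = 84.20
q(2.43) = -54.19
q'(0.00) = 2.00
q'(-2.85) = 59.00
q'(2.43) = -46.60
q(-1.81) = -36.38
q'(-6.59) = 133.80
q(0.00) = 0.00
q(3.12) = -91.10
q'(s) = 2 - 20*s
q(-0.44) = -2.82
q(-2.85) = -86.92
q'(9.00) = -178.00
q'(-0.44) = 10.80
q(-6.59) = -447.46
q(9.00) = -792.00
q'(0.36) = -5.20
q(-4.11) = -177.14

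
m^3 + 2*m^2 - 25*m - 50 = (m - 5)*(m + 2)*(m + 5)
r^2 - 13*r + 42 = (r - 7)*(r - 6)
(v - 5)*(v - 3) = v^2 - 8*v + 15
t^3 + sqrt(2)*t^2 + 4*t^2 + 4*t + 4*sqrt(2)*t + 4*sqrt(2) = (t + 2)^2*(t + sqrt(2))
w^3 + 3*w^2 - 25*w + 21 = (w - 3)*(w - 1)*(w + 7)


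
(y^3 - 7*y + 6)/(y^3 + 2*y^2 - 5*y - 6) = (y - 1)/(y + 1)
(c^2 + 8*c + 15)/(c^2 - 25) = (c + 3)/(c - 5)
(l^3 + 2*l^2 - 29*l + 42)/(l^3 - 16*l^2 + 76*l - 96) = (l^2 + 4*l - 21)/(l^2 - 14*l + 48)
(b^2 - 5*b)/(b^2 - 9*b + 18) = b*(b - 5)/(b^2 - 9*b + 18)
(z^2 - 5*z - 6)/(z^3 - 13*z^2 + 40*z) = (z^2 - 5*z - 6)/(z*(z^2 - 13*z + 40))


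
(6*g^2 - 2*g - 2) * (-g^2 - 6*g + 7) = -6*g^4 - 34*g^3 + 56*g^2 - 2*g - 14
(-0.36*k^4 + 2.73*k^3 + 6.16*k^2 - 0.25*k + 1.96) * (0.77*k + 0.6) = -0.2772*k^5 + 1.8861*k^4 + 6.3812*k^3 + 3.5035*k^2 + 1.3592*k + 1.176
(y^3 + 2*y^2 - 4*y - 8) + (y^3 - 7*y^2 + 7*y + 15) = 2*y^3 - 5*y^2 + 3*y + 7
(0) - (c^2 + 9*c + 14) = -c^2 - 9*c - 14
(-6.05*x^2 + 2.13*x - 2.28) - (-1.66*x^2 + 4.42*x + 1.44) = -4.39*x^2 - 2.29*x - 3.72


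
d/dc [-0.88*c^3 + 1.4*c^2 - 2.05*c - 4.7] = -2.64*c^2 + 2.8*c - 2.05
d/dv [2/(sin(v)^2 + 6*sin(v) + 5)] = -4*(sin(v) + 3)*cos(v)/(sin(v)^2 + 6*sin(v) + 5)^2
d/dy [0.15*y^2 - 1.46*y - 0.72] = 0.3*y - 1.46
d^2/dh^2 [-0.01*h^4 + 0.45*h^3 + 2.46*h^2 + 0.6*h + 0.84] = -0.12*h^2 + 2.7*h + 4.92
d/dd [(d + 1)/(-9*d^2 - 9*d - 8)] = (9*d^2 + 18*d + 1)/(81*d^4 + 162*d^3 + 225*d^2 + 144*d + 64)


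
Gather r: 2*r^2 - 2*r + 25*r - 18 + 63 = 2*r^2 + 23*r + 45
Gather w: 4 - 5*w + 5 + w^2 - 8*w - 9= w^2 - 13*w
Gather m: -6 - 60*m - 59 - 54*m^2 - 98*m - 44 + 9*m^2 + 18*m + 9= -45*m^2 - 140*m - 100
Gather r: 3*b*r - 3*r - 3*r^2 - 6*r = -3*r^2 + r*(3*b - 9)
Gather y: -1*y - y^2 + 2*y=-y^2 + y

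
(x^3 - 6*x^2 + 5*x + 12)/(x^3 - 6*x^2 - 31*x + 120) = (x^2 - 3*x - 4)/(x^2 - 3*x - 40)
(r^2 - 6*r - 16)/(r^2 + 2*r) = (r - 8)/r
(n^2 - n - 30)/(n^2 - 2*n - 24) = (n + 5)/(n + 4)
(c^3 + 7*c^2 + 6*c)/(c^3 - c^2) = (c^2 + 7*c + 6)/(c*(c - 1))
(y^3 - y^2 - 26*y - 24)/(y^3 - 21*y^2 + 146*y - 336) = (y^2 + 5*y + 4)/(y^2 - 15*y + 56)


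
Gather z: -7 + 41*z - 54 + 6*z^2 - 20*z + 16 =6*z^2 + 21*z - 45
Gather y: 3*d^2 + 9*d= 3*d^2 + 9*d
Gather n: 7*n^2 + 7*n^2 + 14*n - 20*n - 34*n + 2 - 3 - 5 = 14*n^2 - 40*n - 6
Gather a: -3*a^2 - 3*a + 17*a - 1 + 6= -3*a^2 + 14*a + 5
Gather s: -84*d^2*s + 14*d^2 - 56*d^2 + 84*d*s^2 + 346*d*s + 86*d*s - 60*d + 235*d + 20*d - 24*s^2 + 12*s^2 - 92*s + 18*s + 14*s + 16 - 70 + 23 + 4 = -42*d^2 + 195*d + s^2*(84*d - 12) + s*(-84*d^2 + 432*d - 60) - 27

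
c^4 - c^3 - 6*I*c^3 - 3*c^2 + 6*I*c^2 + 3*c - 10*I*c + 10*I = (c - 1)*(c - 5*I)*(c - 2*I)*(c + I)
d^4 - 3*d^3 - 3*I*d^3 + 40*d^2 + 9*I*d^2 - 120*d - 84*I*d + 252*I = (d - 3)*(d - 7*I)*(d - 2*I)*(d + 6*I)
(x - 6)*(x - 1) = x^2 - 7*x + 6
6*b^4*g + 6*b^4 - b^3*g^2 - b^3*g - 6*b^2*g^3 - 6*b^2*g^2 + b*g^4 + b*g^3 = (-6*b + g)*(-b + g)*(b + g)*(b*g + b)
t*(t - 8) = t^2 - 8*t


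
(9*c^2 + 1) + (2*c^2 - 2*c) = 11*c^2 - 2*c + 1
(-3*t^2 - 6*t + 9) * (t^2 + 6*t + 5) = -3*t^4 - 24*t^3 - 42*t^2 + 24*t + 45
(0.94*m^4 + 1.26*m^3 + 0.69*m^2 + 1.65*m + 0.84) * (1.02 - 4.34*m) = -4.0796*m^5 - 4.5096*m^4 - 1.7094*m^3 - 6.4572*m^2 - 1.9626*m + 0.8568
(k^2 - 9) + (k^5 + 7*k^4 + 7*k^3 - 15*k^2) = k^5 + 7*k^4 + 7*k^3 - 14*k^2 - 9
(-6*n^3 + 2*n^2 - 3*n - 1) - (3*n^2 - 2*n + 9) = -6*n^3 - n^2 - n - 10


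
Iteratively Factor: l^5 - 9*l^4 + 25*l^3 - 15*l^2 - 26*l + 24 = (l - 1)*(l^4 - 8*l^3 + 17*l^2 + 2*l - 24) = (l - 3)*(l - 1)*(l^3 - 5*l^2 + 2*l + 8) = (l - 3)*(l - 1)*(l + 1)*(l^2 - 6*l + 8) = (l - 3)*(l - 2)*(l - 1)*(l + 1)*(l - 4)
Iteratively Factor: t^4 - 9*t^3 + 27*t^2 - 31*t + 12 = (t - 1)*(t^3 - 8*t^2 + 19*t - 12) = (t - 1)^2*(t^2 - 7*t + 12) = (t - 4)*(t - 1)^2*(t - 3)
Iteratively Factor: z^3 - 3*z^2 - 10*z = (z - 5)*(z^2 + 2*z) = z*(z - 5)*(z + 2)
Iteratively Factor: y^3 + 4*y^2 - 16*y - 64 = (y + 4)*(y^2 - 16) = (y + 4)^2*(y - 4)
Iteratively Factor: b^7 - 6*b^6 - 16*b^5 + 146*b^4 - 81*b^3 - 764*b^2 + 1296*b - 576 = (b - 1)*(b^6 - 5*b^5 - 21*b^4 + 125*b^3 + 44*b^2 - 720*b + 576) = (b - 4)*(b - 1)*(b^5 - b^4 - 25*b^3 + 25*b^2 + 144*b - 144) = (b - 4)*(b - 1)*(b + 4)*(b^4 - 5*b^3 - 5*b^2 + 45*b - 36) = (b - 4)*(b - 1)*(b + 3)*(b + 4)*(b^3 - 8*b^2 + 19*b - 12) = (b - 4)*(b - 1)^2*(b + 3)*(b + 4)*(b^2 - 7*b + 12) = (b - 4)^2*(b - 1)^2*(b + 3)*(b + 4)*(b - 3)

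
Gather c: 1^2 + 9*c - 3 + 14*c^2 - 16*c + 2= 14*c^2 - 7*c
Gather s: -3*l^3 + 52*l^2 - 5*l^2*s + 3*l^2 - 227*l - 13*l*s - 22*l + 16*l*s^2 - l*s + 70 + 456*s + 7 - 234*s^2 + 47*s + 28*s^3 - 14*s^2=-3*l^3 + 55*l^2 - 249*l + 28*s^3 + s^2*(16*l - 248) + s*(-5*l^2 - 14*l + 503) + 77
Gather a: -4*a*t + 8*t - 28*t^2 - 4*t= -4*a*t - 28*t^2 + 4*t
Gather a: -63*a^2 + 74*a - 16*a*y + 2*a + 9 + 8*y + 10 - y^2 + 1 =-63*a^2 + a*(76 - 16*y) - y^2 + 8*y + 20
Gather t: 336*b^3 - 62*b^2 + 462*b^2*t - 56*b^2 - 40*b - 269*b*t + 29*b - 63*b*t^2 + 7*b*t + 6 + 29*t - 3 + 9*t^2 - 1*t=336*b^3 - 118*b^2 - 11*b + t^2*(9 - 63*b) + t*(462*b^2 - 262*b + 28) + 3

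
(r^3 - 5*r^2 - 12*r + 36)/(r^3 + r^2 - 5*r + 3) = (r^2 - 8*r + 12)/(r^2 - 2*r + 1)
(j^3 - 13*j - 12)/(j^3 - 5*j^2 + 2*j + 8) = (j + 3)/(j - 2)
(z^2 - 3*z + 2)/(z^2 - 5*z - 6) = (-z^2 + 3*z - 2)/(-z^2 + 5*z + 6)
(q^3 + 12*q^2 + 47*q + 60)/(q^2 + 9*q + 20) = q + 3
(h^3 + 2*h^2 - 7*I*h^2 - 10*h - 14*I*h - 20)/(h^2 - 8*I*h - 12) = (h^2 + h*(2 - 5*I) - 10*I)/(h - 6*I)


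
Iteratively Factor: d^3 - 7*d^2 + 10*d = (d)*(d^2 - 7*d + 10) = d*(d - 5)*(d - 2)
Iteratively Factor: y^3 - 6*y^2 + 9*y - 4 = (y - 1)*(y^2 - 5*y + 4) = (y - 1)^2*(y - 4)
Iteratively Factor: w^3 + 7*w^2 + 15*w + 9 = (w + 3)*(w^2 + 4*w + 3) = (w + 3)^2*(w + 1)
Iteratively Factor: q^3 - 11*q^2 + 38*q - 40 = (q - 2)*(q^2 - 9*q + 20) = (q - 5)*(q - 2)*(q - 4)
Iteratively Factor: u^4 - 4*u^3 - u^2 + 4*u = (u)*(u^3 - 4*u^2 - u + 4) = u*(u - 1)*(u^2 - 3*u - 4) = u*(u - 1)*(u + 1)*(u - 4)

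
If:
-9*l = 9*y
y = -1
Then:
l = 1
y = -1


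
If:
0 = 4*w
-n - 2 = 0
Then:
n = -2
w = 0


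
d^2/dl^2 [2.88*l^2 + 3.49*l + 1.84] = 5.76000000000000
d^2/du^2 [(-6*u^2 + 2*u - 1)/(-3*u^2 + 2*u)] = 2*(18*u^3 + 27*u^2 - 18*u + 4)/(u^3*(27*u^3 - 54*u^2 + 36*u - 8))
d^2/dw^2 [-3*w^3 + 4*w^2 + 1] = 8 - 18*w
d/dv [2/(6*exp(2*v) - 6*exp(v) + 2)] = (3 - 6*exp(v))*exp(v)/(3*exp(2*v) - 3*exp(v) + 1)^2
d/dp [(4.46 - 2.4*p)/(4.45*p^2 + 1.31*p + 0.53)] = (10.68*p^2 - 39.694*p - 7.1146)/(19.8025*p^4 + 11.659*p^3 + 6.4331*p^2 + 1.3886*p + 0.2809)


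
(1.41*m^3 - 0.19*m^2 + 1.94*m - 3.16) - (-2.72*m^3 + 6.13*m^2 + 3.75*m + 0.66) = 4.13*m^3 - 6.32*m^2 - 1.81*m - 3.82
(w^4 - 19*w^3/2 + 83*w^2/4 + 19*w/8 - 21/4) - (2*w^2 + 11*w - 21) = w^4 - 19*w^3/2 + 75*w^2/4 - 69*w/8 + 63/4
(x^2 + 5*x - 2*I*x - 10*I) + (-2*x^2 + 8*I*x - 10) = -x^2 + 5*x + 6*I*x - 10 - 10*I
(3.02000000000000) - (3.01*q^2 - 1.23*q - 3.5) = -3.01*q^2 + 1.23*q + 6.52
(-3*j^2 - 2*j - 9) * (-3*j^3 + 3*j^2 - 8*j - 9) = 9*j^5 - 3*j^4 + 45*j^3 + 16*j^2 + 90*j + 81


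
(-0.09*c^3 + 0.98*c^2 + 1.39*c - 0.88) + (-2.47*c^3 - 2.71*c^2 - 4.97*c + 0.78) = -2.56*c^3 - 1.73*c^2 - 3.58*c - 0.1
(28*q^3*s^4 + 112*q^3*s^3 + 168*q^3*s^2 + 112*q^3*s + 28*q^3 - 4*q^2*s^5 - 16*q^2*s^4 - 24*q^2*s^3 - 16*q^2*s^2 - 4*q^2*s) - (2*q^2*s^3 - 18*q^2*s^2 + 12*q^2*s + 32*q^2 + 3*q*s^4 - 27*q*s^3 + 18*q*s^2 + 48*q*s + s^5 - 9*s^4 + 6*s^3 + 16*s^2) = 28*q^3*s^4 + 112*q^3*s^3 + 168*q^3*s^2 + 112*q^3*s + 28*q^3 - 4*q^2*s^5 - 16*q^2*s^4 - 26*q^2*s^3 + 2*q^2*s^2 - 16*q^2*s - 32*q^2 - 3*q*s^4 + 27*q*s^3 - 18*q*s^2 - 48*q*s - s^5 + 9*s^4 - 6*s^3 - 16*s^2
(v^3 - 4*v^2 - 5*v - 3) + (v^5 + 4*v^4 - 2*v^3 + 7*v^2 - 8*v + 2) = v^5 + 4*v^4 - v^3 + 3*v^2 - 13*v - 1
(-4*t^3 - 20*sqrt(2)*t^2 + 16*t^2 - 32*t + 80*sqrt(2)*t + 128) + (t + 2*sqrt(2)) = -4*t^3 - 20*sqrt(2)*t^2 + 16*t^2 - 31*t + 80*sqrt(2)*t + 2*sqrt(2) + 128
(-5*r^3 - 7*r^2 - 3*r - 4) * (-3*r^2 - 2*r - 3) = 15*r^5 + 31*r^4 + 38*r^3 + 39*r^2 + 17*r + 12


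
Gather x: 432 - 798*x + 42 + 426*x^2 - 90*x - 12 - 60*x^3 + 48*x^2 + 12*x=-60*x^3 + 474*x^2 - 876*x + 462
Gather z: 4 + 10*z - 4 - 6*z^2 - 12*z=-6*z^2 - 2*z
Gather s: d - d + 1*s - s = 0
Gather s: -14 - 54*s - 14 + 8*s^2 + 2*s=8*s^2 - 52*s - 28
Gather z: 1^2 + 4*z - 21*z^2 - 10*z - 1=-21*z^2 - 6*z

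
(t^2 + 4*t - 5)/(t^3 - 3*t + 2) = (t + 5)/(t^2 + t - 2)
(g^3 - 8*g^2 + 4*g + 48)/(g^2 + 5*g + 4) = (g^3 - 8*g^2 + 4*g + 48)/(g^2 + 5*g + 4)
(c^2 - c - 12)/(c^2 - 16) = (c + 3)/(c + 4)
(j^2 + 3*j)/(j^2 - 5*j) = (j + 3)/(j - 5)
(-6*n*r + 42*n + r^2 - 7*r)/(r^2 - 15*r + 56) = (-6*n + r)/(r - 8)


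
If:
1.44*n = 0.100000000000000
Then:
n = 0.07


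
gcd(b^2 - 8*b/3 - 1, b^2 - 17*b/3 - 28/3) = 1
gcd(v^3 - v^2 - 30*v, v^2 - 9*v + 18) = v - 6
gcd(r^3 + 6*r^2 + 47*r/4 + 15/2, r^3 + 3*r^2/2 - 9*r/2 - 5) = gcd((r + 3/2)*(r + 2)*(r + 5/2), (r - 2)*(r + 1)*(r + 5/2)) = r + 5/2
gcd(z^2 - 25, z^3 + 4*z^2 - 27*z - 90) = z - 5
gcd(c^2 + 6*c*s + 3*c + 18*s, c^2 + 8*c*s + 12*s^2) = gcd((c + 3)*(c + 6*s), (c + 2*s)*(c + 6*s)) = c + 6*s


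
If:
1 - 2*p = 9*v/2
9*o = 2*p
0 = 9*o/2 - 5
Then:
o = 10/9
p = 5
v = -2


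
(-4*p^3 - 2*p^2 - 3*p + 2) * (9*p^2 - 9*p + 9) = -36*p^5 + 18*p^4 - 45*p^3 + 27*p^2 - 45*p + 18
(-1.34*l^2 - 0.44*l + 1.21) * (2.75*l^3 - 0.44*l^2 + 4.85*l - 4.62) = -3.685*l^5 - 0.6204*l^4 - 2.9779*l^3 + 3.5244*l^2 + 7.9013*l - 5.5902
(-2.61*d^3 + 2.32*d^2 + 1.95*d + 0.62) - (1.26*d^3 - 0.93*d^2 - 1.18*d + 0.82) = -3.87*d^3 + 3.25*d^2 + 3.13*d - 0.2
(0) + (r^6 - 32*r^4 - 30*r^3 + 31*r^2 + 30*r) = r^6 - 32*r^4 - 30*r^3 + 31*r^2 + 30*r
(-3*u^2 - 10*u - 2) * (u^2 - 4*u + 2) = -3*u^4 + 2*u^3 + 32*u^2 - 12*u - 4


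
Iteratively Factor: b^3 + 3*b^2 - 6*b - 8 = (b - 2)*(b^2 + 5*b + 4) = (b - 2)*(b + 4)*(b + 1)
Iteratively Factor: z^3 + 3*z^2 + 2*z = (z + 1)*(z^2 + 2*z) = z*(z + 1)*(z + 2)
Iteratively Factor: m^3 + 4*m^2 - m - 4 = (m - 1)*(m^2 + 5*m + 4) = (m - 1)*(m + 4)*(m + 1)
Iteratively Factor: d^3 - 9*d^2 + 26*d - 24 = (d - 4)*(d^2 - 5*d + 6) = (d - 4)*(d - 3)*(d - 2)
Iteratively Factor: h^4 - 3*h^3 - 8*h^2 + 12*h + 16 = (h + 1)*(h^3 - 4*h^2 - 4*h + 16) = (h + 1)*(h + 2)*(h^2 - 6*h + 8) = (h - 4)*(h + 1)*(h + 2)*(h - 2)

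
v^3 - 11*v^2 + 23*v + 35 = (v - 7)*(v - 5)*(v + 1)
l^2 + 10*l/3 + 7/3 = (l + 1)*(l + 7/3)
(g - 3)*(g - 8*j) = g^2 - 8*g*j - 3*g + 24*j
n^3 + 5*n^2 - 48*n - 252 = (n - 7)*(n + 6)^2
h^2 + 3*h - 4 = (h - 1)*(h + 4)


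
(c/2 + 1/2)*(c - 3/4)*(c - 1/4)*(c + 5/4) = c^4/2 + 5*c^3/8 - 13*c^2/32 - 53*c/128 + 15/128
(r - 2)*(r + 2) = r^2 - 4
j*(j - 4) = j^2 - 4*j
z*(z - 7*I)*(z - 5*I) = z^3 - 12*I*z^2 - 35*z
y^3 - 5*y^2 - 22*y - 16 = (y - 8)*(y + 1)*(y + 2)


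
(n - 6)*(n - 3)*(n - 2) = n^3 - 11*n^2 + 36*n - 36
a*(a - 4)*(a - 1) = a^3 - 5*a^2 + 4*a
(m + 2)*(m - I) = m^2 + 2*m - I*m - 2*I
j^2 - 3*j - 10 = (j - 5)*(j + 2)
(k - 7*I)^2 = k^2 - 14*I*k - 49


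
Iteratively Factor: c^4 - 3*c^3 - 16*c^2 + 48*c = (c + 4)*(c^3 - 7*c^2 + 12*c) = c*(c + 4)*(c^2 - 7*c + 12) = c*(c - 4)*(c + 4)*(c - 3)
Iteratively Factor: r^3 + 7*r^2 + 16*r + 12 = (r + 2)*(r^2 + 5*r + 6) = (r + 2)^2*(r + 3)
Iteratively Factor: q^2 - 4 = (q + 2)*(q - 2)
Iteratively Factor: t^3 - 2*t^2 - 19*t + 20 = (t - 1)*(t^2 - t - 20) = (t - 5)*(t - 1)*(t + 4)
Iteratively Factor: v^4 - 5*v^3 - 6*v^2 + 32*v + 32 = (v + 1)*(v^3 - 6*v^2 + 32) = (v - 4)*(v + 1)*(v^2 - 2*v - 8) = (v - 4)*(v + 1)*(v + 2)*(v - 4)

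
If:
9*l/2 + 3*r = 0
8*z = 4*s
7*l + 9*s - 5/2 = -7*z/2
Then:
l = 5/14 - 43*z/14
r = 129*z/28 - 15/28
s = 2*z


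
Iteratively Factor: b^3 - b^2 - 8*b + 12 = (b - 2)*(b^2 + b - 6) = (b - 2)*(b + 3)*(b - 2)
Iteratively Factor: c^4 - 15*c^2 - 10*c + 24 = (c + 2)*(c^3 - 2*c^2 - 11*c + 12) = (c - 1)*(c + 2)*(c^2 - c - 12) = (c - 1)*(c + 2)*(c + 3)*(c - 4)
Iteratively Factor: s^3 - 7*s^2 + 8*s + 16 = (s - 4)*(s^2 - 3*s - 4) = (s - 4)^2*(s + 1)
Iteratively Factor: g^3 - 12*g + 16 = (g - 2)*(g^2 + 2*g - 8) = (g - 2)^2*(g + 4)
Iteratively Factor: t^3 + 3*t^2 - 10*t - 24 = (t - 3)*(t^2 + 6*t + 8) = (t - 3)*(t + 4)*(t + 2)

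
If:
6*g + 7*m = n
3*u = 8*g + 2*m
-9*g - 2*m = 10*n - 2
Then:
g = 36*u/73 - 2/219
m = 8/219 - 69*u/146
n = 44/219 - 51*u/146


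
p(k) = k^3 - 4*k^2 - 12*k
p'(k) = 3*k^2 - 8*k - 12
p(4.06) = -47.73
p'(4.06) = 4.97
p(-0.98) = 6.98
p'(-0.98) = -1.28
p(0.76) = -10.99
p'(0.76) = -16.35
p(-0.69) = 6.05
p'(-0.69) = -5.05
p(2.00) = -32.00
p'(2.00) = -16.00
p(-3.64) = -57.55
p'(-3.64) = 56.87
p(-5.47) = -217.71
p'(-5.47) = 121.52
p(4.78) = -39.54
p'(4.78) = 18.31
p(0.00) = 0.00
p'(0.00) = -12.00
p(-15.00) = -4095.00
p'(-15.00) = 783.00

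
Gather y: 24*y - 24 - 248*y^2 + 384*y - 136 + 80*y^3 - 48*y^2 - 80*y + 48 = 80*y^3 - 296*y^2 + 328*y - 112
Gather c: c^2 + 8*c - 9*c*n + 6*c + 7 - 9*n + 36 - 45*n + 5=c^2 + c*(14 - 9*n) - 54*n + 48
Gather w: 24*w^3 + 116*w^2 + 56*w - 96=24*w^3 + 116*w^2 + 56*w - 96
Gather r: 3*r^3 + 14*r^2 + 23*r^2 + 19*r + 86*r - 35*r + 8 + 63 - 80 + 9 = 3*r^3 + 37*r^2 + 70*r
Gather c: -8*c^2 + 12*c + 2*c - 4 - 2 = -8*c^2 + 14*c - 6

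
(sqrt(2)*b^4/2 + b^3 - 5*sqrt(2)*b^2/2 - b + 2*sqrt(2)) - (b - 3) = sqrt(2)*b^4/2 + b^3 - 5*sqrt(2)*b^2/2 - 2*b + 2*sqrt(2) + 3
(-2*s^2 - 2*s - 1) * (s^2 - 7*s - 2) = -2*s^4 + 12*s^3 + 17*s^2 + 11*s + 2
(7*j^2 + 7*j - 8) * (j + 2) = 7*j^3 + 21*j^2 + 6*j - 16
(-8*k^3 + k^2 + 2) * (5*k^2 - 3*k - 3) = -40*k^5 + 29*k^4 + 21*k^3 + 7*k^2 - 6*k - 6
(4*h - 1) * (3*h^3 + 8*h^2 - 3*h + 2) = 12*h^4 + 29*h^3 - 20*h^2 + 11*h - 2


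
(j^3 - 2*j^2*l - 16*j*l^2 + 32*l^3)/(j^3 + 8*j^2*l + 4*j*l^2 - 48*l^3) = (j - 4*l)/(j + 6*l)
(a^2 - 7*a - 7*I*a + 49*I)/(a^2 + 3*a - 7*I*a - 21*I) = (a - 7)/(a + 3)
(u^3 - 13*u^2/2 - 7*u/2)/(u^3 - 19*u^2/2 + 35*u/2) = (2*u + 1)/(2*u - 5)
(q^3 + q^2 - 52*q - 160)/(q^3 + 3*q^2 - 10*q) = (q^2 - 4*q - 32)/(q*(q - 2))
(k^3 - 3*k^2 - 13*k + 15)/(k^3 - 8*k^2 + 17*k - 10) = (k + 3)/(k - 2)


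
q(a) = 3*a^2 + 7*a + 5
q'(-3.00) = -11.00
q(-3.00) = 11.00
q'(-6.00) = -29.00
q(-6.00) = 71.00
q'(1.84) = 18.04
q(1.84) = 28.04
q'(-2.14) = -5.84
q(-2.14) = 3.76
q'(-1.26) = -0.56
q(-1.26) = 0.94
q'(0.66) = 10.96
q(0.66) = 10.93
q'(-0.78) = 2.32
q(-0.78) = 1.37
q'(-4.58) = -20.48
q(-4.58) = 35.87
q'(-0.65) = 3.10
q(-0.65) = 1.72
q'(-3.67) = -15.02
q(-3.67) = 19.72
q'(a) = 6*a + 7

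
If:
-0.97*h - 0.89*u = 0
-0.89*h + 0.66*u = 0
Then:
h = 0.00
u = 0.00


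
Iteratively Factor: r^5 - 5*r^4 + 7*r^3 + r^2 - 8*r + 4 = (r + 1)*(r^4 - 6*r^3 + 13*r^2 - 12*r + 4) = (r - 2)*(r + 1)*(r^3 - 4*r^2 + 5*r - 2) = (r - 2)^2*(r + 1)*(r^2 - 2*r + 1) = (r - 2)^2*(r - 1)*(r + 1)*(r - 1)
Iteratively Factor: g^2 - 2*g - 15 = (g + 3)*(g - 5)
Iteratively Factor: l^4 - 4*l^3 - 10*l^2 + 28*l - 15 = (l - 1)*(l^3 - 3*l^2 - 13*l + 15) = (l - 1)*(l + 3)*(l^2 - 6*l + 5) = (l - 5)*(l - 1)*(l + 3)*(l - 1)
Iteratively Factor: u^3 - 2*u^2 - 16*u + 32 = (u - 2)*(u^2 - 16) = (u - 2)*(u + 4)*(u - 4)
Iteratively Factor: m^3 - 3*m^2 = (m)*(m^2 - 3*m) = m*(m - 3)*(m)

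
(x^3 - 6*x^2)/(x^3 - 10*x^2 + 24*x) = x/(x - 4)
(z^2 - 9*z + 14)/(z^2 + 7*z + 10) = (z^2 - 9*z + 14)/(z^2 + 7*z + 10)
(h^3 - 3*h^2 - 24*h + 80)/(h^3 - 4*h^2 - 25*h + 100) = (h - 4)/(h - 5)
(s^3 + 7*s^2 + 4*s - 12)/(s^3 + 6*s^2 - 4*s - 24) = (s - 1)/(s - 2)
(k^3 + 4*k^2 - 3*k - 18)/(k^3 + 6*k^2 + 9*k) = (k - 2)/k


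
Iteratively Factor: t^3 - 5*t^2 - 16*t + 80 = (t + 4)*(t^2 - 9*t + 20) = (t - 5)*(t + 4)*(t - 4)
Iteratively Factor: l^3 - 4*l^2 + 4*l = (l - 2)*(l^2 - 2*l) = l*(l - 2)*(l - 2)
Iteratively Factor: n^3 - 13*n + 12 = (n + 4)*(n^2 - 4*n + 3) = (n - 1)*(n + 4)*(n - 3)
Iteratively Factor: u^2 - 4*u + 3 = (u - 1)*(u - 3)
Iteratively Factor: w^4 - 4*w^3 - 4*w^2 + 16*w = (w - 2)*(w^3 - 2*w^2 - 8*w) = w*(w - 2)*(w^2 - 2*w - 8) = w*(w - 4)*(w - 2)*(w + 2)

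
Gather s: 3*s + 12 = 3*s + 12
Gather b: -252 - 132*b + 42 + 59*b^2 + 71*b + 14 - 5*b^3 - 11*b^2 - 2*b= -5*b^3 + 48*b^2 - 63*b - 196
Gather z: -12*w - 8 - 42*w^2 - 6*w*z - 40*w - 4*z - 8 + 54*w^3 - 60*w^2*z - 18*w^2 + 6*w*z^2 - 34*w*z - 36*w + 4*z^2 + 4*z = 54*w^3 - 60*w^2 - 88*w + z^2*(6*w + 4) + z*(-60*w^2 - 40*w) - 16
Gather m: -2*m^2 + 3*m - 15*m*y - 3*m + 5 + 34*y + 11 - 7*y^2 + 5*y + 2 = -2*m^2 - 15*m*y - 7*y^2 + 39*y + 18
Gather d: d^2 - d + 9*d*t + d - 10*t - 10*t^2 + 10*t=d^2 + 9*d*t - 10*t^2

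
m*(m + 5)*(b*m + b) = b*m^3 + 6*b*m^2 + 5*b*m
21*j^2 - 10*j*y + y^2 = (-7*j + y)*(-3*j + y)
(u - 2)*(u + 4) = u^2 + 2*u - 8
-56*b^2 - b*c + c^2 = (-8*b + c)*(7*b + c)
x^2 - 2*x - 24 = (x - 6)*(x + 4)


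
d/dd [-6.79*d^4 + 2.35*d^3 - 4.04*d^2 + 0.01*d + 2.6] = -27.16*d^3 + 7.05*d^2 - 8.08*d + 0.01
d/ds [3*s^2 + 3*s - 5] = 6*s + 3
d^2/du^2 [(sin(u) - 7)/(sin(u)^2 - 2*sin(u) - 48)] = (sin(u)^5 - 26*sin(u)^4 + 328*sin(u)^3 - 1426*sin(u)^2 + 2604*sin(u) + 920)/(-sin(u)^2 + 2*sin(u) + 48)^3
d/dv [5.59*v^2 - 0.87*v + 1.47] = 11.18*v - 0.87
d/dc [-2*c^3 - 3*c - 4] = -6*c^2 - 3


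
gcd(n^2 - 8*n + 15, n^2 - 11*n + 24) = n - 3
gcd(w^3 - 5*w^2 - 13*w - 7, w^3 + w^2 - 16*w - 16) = w + 1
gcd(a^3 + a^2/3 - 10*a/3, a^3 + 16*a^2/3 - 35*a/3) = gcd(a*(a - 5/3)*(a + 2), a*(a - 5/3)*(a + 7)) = a^2 - 5*a/3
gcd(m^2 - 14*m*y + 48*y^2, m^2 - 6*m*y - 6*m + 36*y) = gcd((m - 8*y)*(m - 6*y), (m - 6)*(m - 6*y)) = -m + 6*y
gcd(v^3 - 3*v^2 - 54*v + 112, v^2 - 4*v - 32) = v - 8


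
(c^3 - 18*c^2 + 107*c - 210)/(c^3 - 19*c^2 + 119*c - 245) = (c - 6)/(c - 7)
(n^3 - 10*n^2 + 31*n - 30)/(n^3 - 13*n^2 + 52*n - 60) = (n - 3)/(n - 6)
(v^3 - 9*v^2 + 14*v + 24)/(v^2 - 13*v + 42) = (v^2 - 3*v - 4)/(v - 7)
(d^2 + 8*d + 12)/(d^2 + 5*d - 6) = (d + 2)/(d - 1)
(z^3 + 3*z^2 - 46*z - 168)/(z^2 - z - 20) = (z^2 - z - 42)/(z - 5)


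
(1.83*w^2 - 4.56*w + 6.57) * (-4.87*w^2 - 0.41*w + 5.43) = -8.9121*w^4 + 21.4569*w^3 - 20.1894*w^2 - 27.4545*w + 35.6751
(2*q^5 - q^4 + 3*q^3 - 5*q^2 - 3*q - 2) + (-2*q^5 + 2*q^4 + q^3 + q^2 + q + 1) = q^4 + 4*q^3 - 4*q^2 - 2*q - 1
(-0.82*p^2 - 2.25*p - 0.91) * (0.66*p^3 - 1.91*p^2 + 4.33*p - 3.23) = -0.5412*p^5 + 0.0811999999999997*p^4 + 0.1463*p^3 - 5.3558*p^2 + 3.3272*p + 2.9393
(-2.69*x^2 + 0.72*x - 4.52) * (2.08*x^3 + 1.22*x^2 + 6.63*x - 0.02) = -5.5952*x^5 - 1.7842*x^4 - 26.3579*x^3 - 0.686999999999999*x^2 - 29.982*x + 0.0904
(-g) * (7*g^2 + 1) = -7*g^3 - g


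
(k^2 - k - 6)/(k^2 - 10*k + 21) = (k + 2)/(k - 7)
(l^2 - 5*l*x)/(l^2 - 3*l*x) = (l - 5*x)/(l - 3*x)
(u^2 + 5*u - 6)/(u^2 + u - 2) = (u + 6)/(u + 2)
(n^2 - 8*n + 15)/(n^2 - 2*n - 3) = (n - 5)/(n + 1)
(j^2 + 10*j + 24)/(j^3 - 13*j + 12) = (j + 6)/(j^2 - 4*j + 3)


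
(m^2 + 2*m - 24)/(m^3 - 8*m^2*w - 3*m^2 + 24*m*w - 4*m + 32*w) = (-m - 6)/(-m^2 + 8*m*w - m + 8*w)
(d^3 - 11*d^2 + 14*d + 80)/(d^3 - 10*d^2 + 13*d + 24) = (d^2 - 3*d - 10)/(d^2 - 2*d - 3)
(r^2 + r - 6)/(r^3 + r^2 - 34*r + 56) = (r + 3)/(r^2 + 3*r - 28)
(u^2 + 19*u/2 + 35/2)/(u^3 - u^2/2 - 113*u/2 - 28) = (2*u + 5)/(2*u^2 - 15*u - 8)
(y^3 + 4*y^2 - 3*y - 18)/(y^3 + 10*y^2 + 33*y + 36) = (y - 2)/(y + 4)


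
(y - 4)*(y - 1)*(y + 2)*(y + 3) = y^4 - 15*y^2 - 10*y + 24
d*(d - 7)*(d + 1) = d^3 - 6*d^2 - 7*d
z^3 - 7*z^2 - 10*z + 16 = (z - 8)*(z - 1)*(z + 2)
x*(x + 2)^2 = x^3 + 4*x^2 + 4*x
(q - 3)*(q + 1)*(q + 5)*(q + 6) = q^4 + 9*q^3 + 5*q^2 - 93*q - 90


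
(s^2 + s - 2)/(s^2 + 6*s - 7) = (s + 2)/(s + 7)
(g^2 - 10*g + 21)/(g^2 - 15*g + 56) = (g - 3)/(g - 8)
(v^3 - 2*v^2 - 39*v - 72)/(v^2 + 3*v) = v - 5 - 24/v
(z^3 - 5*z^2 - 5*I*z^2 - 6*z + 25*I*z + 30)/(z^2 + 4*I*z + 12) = (z^2 - z*(5 + 3*I) + 15*I)/(z + 6*I)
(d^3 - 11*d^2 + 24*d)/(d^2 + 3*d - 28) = d*(d^2 - 11*d + 24)/(d^2 + 3*d - 28)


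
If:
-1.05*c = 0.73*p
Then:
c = -0.695238095238095*p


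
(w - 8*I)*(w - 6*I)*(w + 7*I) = w^3 - 7*I*w^2 + 50*w - 336*I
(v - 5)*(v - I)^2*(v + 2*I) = v^4 - 5*v^3 + 3*v^2 - 15*v - 2*I*v + 10*I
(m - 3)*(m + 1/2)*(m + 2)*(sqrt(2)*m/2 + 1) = sqrt(2)*m^4/2 - sqrt(2)*m^3/4 + m^3 - 13*sqrt(2)*m^2/4 - m^2/2 - 13*m/2 - 3*sqrt(2)*m/2 - 3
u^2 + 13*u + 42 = (u + 6)*(u + 7)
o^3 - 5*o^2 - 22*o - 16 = (o - 8)*(o + 1)*(o + 2)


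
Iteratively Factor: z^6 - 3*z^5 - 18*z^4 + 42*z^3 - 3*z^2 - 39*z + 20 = (z + 4)*(z^5 - 7*z^4 + 10*z^3 + 2*z^2 - 11*z + 5) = (z - 1)*(z + 4)*(z^4 - 6*z^3 + 4*z^2 + 6*z - 5) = (z - 1)^2*(z + 4)*(z^3 - 5*z^2 - z + 5) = (z - 5)*(z - 1)^2*(z + 4)*(z^2 - 1) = (z - 5)*(z - 1)^3*(z + 4)*(z + 1)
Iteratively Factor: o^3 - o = (o)*(o^2 - 1) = o*(o + 1)*(o - 1)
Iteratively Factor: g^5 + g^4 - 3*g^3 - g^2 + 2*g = (g - 1)*(g^4 + 2*g^3 - g^2 - 2*g) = (g - 1)^2*(g^3 + 3*g^2 + 2*g) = (g - 1)^2*(g + 2)*(g^2 + g) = (g - 1)^2*(g + 1)*(g + 2)*(g)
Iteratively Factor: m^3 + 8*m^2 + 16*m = (m)*(m^2 + 8*m + 16) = m*(m + 4)*(m + 4)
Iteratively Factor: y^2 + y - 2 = (y - 1)*(y + 2)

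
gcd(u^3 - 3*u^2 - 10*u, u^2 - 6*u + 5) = u - 5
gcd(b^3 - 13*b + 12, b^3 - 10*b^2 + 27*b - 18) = b^2 - 4*b + 3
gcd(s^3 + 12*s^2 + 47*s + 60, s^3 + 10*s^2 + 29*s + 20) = s^2 + 9*s + 20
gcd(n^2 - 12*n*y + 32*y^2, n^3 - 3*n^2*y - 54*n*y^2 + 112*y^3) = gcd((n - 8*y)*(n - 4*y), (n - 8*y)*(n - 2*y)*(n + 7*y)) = -n + 8*y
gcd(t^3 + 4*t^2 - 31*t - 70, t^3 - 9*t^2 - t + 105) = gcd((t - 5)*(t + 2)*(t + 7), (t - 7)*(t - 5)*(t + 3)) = t - 5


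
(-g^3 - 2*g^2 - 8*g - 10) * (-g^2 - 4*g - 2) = g^5 + 6*g^4 + 18*g^3 + 46*g^2 + 56*g + 20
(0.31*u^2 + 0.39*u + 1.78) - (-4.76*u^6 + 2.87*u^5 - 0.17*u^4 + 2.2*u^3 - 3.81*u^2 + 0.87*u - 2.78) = 4.76*u^6 - 2.87*u^5 + 0.17*u^4 - 2.2*u^3 + 4.12*u^2 - 0.48*u + 4.56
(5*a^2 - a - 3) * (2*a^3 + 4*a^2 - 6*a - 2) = 10*a^5 + 18*a^4 - 40*a^3 - 16*a^2 + 20*a + 6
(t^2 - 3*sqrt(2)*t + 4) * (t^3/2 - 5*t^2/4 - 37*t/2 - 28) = t^5/2 - 3*sqrt(2)*t^4/2 - 5*t^4/4 - 33*t^3/2 + 15*sqrt(2)*t^3/4 - 33*t^2 + 111*sqrt(2)*t^2/2 - 74*t + 84*sqrt(2)*t - 112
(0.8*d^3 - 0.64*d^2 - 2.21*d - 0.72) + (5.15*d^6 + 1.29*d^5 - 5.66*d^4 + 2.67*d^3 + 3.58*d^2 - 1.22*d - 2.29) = 5.15*d^6 + 1.29*d^5 - 5.66*d^4 + 3.47*d^3 + 2.94*d^2 - 3.43*d - 3.01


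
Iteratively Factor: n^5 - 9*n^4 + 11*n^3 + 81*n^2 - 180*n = (n + 3)*(n^4 - 12*n^3 + 47*n^2 - 60*n) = n*(n + 3)*(n^3 - 12*n^2 + 47*n - 60) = n*(n - 5)*(n + 3)*(n^2 - 7*n + 12) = n*(n - 5)*(n - 4)*(n + 3)*(n - 3)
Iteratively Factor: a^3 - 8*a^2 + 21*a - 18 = (a - 3)*(a^2 - 5*a + 6) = (a - 3)*(a - 2)*(a - 3)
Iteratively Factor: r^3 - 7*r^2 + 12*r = (r - 3)*(r^2 - 4*r) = r*(r - 3)*(r - 4)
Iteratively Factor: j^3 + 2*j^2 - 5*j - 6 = (j - 2)*(j^2 + 4*j + 3) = (j - 2)*(j + 3)*(j + 1)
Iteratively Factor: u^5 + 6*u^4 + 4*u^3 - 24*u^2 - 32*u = (u + 2)*(u^4 + 4*u^3 - 4*u^2 - 16*u) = u*(u + 2)*(u^3 + 4*u^2 - 4*u - 16) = u*(u + 2)^2*(u^2 + 2*u - 8) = u*(u - 2)*(u + 2)^2*(u + 4)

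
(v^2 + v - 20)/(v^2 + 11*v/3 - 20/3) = 3*(v - 4)/(3*v - 4)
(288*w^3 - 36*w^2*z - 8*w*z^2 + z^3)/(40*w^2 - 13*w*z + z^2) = (-36*w^2 + z^2)/(-5*w + z)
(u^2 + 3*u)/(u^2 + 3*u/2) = 2*(u + 3)/(2*u + 3)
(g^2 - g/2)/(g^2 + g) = (g - 1/2)/(g + 1)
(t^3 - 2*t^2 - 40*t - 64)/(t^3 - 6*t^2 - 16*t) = (t + 4)/t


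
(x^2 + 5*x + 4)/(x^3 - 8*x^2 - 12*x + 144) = (x + 1)/(x^2 - 12*x + 36)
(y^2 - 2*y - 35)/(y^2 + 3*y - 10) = (y - 7)/(y - 2)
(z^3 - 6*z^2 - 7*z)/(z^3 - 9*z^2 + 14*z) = (z + 1)/(z - 2)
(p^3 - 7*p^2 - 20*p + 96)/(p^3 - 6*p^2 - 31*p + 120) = (p + 4)/(p + 5)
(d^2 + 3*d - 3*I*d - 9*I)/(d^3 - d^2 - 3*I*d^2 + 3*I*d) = (d + 3)/(d*(d - 1))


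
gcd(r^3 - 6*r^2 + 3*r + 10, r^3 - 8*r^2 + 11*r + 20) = r^2 - 4*r - 5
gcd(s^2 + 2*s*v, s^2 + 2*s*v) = s^2 + 2*s*v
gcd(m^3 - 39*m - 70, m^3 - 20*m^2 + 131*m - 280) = m - 7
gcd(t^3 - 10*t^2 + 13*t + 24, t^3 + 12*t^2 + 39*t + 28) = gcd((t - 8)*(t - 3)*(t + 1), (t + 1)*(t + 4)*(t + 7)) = t + 1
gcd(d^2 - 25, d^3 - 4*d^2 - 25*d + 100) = d^2 - 25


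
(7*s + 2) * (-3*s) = -21*s^2 - 6*s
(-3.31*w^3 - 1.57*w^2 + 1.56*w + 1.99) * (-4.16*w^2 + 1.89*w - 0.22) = 13.7696*w^5 + 0.275300000000001*w^4 - 8.7287*w^3 - 4.9846*w^2 + 3.4179*w - 0.4378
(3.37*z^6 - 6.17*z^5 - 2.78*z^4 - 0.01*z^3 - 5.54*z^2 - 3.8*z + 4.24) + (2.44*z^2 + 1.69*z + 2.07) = 3.37*z^6 - 6.17*z^5 - 2.78*z^4 - 0.01*z^3 - 3.1*z^2 - 2.11*z + 6.31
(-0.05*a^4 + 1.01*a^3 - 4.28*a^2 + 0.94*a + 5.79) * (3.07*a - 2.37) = -0.1535*a^5 + 3.2192*a^4 - 15.5333*a^3 + 13.0294*a^2 + 15.5475*a - 13.7223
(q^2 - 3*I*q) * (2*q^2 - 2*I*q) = 2*q^4 - 8*I*q^3 - 6*q^2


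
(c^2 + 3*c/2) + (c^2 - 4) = 2*c^2 + 3*c/2 - 4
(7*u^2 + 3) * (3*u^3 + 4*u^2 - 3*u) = 21*u^5 + 28*u^4 - 12*u^3 + 12*u^2 - 9*u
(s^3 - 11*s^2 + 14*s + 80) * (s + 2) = s^4 - 9*s^3 - 8*s^2 + 108*s + 160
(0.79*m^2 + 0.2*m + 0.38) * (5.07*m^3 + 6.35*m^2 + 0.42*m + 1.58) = 4.0053*m^5 + 6.0305*m^4 + 3.5284*m^3 + 3.7452*m^2 + 0.4756*m + 0.6004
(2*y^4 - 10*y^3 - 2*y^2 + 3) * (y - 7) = 2*y^5 - 24*y^4 + 68*y^3 + 14*y^2 + 3*y - 21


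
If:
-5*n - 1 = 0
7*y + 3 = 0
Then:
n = -1/5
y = -3/7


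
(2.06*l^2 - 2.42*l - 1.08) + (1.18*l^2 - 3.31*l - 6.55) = 3.24*l^2 - 5.73*l - 7.63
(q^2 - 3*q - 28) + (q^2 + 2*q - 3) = 2*q^2 - q - 31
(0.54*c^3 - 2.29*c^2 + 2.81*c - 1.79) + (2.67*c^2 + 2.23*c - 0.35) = 0.54*c^3 + 0.38*c^2 + 5.04*c - 2.14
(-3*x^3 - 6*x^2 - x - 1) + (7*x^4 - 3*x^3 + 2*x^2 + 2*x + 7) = 7*x^4 - 6*x^3 - 4*x^2 + x + 6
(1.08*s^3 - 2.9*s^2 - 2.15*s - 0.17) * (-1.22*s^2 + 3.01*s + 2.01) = -1.3176*s^5 + 6.7888*s^4 - 3.9352*s^3 - 12.0931*s^2 - 4.8332*s - 0.3417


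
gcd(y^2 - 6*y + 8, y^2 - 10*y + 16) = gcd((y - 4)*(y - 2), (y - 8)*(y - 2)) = y - 2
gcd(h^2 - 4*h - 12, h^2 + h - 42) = h - 6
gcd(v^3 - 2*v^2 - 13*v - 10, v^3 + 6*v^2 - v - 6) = v + 1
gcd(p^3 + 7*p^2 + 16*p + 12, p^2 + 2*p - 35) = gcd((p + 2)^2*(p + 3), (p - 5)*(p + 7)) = 1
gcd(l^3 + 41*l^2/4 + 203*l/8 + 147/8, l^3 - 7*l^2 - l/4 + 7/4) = 1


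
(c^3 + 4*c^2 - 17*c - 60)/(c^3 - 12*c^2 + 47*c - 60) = (c^2 + 8*c + 15)/(c^2 - 8*c + 15)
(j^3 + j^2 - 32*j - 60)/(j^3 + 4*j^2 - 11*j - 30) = (j - 6)/(j - 3)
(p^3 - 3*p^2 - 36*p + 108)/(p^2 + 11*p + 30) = (p^2 - 9*p + 18)/(p + 5)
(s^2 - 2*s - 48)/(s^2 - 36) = (s - 8)/(s - 6)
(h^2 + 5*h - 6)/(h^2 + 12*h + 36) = (h - 1)/(h + 6)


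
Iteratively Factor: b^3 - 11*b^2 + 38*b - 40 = (b - 4)*(b^2 - 7*b + 10) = (b - 5)*(b - 4)*(b - 2)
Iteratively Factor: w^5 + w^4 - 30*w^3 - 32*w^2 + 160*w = (w + 4)*(w^4 - 3*w^3 - 18*w^2 + 40*w) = w*(w + 4)*(w^3 - 3*w^2 - 18*w + 40) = w*(w - 5)*(w + 4)*(w^2 + 2*w - 8) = w*(w - 5)*(w - 2)*(w + 4)*(w + 4)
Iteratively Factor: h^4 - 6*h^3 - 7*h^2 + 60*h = (h - 5)*(h^3 - h^2 - 12*h) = (h - 5)*(h + 3)*(h^2 - 4*h) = h*(h - 5)*(h + 3)*(h - 4)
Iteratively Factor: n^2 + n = (n)*(n + 1)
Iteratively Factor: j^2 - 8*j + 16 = (j - 4)*(j - 4)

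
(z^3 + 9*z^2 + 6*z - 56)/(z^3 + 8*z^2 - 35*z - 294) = (z^2 + 2*z - 8)/(z^2 + z - 42)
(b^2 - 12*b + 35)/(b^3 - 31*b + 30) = (b - 7)/(b^2 + 5*b - 6)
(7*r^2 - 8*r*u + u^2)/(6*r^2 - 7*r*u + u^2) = (7*r - u)/(6*r - u)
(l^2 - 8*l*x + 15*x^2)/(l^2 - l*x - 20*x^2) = (l - 3*x)/(l + 4*x)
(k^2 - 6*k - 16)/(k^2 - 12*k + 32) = (k + 2)/(k - 4)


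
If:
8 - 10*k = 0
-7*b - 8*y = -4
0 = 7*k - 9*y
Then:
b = -44/315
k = 4/5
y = 28/45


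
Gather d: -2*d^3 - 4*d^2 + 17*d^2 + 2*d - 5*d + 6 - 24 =-2*d^3 + 13*d^2 - 3*d - 18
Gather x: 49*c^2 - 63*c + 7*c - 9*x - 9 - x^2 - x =49*c^2 - 56*c - x^2 - 10*x - 9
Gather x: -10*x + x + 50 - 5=45 - 9*x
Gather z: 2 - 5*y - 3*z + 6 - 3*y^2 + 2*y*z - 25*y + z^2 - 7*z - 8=-3*y^2 - 30*y + z^2 + z*(2*y - 10)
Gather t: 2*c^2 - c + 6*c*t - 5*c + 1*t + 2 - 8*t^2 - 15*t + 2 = 2*c^2 - 6*c - 8*t^2 + t*(6*c - 14) + 4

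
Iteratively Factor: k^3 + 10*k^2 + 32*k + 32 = (k + 4)*(k^2 + 6*k + 8) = (k + 2)*(k + 4)*(k + 4)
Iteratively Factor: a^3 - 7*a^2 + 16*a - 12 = (a - 2)*(a^2 - 5*a + 6) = (a - 3)*(a - 2)*(a - 2)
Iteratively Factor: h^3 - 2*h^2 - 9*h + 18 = (h - 3)*(h^2 + h - 6) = (h - 3)*(h + 3)*(h - 2)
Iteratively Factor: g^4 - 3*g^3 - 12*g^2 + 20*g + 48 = (g + 2)*(g^3 - 5*g^2 - 2*g + 24) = (g + 2)^2*(g^2 - 7*g + 12) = (g - 3)*(g + 2)^2*(g - 4)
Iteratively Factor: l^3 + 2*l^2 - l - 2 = (l - 1)*(l^2 + 3*l + 2) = (l - 1)*(l + 1)*(l + 2)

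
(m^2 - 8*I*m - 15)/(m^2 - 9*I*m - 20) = (m - 3*I)/(m - 4*I)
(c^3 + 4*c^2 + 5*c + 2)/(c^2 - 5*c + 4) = (c^3 + 4*c^2 + 5*c + 2)/(c^2 - 5*c + 4)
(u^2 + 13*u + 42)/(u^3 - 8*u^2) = (u^2 + 13*u + 42)/(u^2*(u - 8))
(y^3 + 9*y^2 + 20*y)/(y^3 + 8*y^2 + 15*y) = (y + 4)/(y + 3)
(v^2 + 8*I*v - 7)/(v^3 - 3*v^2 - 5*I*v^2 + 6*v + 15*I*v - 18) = (v + 7*I)/(v^2 + v*(-3 - 6*I) + 18*I)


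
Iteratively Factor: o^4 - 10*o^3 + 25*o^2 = (o - 5)*(o^3 - 5*o^2) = o*(o - 5)*(o^2 - 5*o) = o*(o - 5)^2*(o)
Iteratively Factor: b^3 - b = (b)*(b^2 - 1) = b*(b + 1)*(b - 1)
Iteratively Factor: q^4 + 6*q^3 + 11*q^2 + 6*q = (q + 1)*(q^3 + 5*q^2 + 6*q) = q*(q + 1)*(q^2 + 5*q + 6) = q*(q + 1)*(q + 2)*(q + 3)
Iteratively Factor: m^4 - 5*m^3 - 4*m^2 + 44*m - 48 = (m - 2)*(m^3 - 3*m^2 - 10*m + 24) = (m - 2)*(m + 3)*(m^2 - 6*m + 8) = (m - 4)*(m - 2)*(m + 3)*(m - 2)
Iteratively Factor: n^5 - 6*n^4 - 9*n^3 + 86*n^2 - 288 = (n + 2)*(n^4 - 8*n^3 + 7*n^2 + 72*n - 144) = (n - 3)*(n + 2)*(n^3 - 5*n^2 - 8*n + 48) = (n - 3)*(n + 2)*(n + 3)*(n^2 - 8*n + 16) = (n - 4)*(n - 3)*(n + 2)*(n + 3)*(n - 4)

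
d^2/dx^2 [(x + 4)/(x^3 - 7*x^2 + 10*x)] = 2*(3*x^5 + 3*x^4 - 185*x^3 + 708*x^2 - 840*x + 400)/(x^3*(x^6 - 21*x^5 + 177*x^4 - 763*x^3 + 1770*x^2 - 2100*x + 1000))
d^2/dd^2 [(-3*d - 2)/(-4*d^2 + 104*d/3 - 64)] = 3*(9*(8 - 3*d)*(3*d^2 - 26*d + 48) + 4*(3*d - 13)^2*(3*d + 2))/(2*(3*d^2 - 26*d + 48)^3)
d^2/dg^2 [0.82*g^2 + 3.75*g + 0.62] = 1.64000000000000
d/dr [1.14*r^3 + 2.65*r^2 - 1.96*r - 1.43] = 3.42*r^2 + 5.3*r - 1.96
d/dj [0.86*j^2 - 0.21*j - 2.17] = 1.72*j - 0.21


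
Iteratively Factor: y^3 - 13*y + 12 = (y - 3)*(y^2 + 3*y - 4) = (y - 3)*(y + 4)*(y - 1)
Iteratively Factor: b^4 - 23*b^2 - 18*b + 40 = (b - 5)*(b^3 + 5*b^2 + 2*b - 8) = (b - 5)*(b + 4)*(b^2 + b - 2) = (b - 5)*(b - 1)*(b + 4)*(b + 2)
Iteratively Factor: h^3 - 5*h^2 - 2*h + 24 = (h + 2)*(h^2 - 7*h + 12) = (h - 4)*(h + 2)*(h - 3)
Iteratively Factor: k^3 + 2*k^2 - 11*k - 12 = (k + 4)*(k^2 - 2*k - 3) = (k + 1)*(k + 4)*(k - 3)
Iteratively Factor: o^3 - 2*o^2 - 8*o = (o + 2)*(o^2 - 4*o) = (o - 4)*(o + 2)*(o)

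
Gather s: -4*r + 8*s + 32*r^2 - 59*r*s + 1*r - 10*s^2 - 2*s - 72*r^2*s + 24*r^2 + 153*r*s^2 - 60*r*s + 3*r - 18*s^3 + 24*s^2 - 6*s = 56*r^2 - 18*s^3 + s^2*(153*r + 14) + s*(-72*r^2 - 119*r)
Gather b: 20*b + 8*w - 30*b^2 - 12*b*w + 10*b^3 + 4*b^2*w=10*b^3 + b^2*(4*w - 30) + b*(20 - 12*w) + 8*w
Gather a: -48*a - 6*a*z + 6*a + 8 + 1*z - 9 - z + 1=a*(-6*z - 42)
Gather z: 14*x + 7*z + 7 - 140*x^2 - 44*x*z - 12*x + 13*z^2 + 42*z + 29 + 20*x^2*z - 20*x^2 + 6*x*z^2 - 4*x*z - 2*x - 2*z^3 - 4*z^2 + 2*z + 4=-160*x^2 - 2*z^3 + z^2*(6*x + 9) + z*(20*x^2 - 48*x + 51) + 40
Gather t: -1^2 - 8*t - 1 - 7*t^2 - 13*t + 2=-7*t^2 - 21*t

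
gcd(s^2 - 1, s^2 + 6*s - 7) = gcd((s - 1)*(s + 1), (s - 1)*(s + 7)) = s - 1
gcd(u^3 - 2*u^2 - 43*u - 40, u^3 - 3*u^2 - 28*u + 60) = u + 5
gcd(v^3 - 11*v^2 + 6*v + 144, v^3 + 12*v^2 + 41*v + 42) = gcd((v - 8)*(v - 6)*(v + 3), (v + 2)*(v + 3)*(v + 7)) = v + 3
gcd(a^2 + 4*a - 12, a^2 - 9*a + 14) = a - 2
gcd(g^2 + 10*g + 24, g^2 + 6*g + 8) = g + 4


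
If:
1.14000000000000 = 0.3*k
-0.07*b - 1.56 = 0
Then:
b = -22.29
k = 3.80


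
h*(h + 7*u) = h^2 + 7*h*u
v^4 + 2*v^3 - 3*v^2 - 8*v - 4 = (v - 2)*(v + 1)^2*(v + 2)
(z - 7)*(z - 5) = z^2 - 12*z + 35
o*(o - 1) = o^2 - o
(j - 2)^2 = j^2 - 4*j + 4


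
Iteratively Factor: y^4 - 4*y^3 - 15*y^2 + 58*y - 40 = (y - 1)*(y^3 - 3*y^2 - 18*y + 40) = (y - 2)*(y - 1)*(y^2 - y - 20) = (y - 2)*(y - 1)*(y + 4)*(y - 5)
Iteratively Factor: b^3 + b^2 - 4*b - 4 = (b + 2)*(b^2 - b - 2) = (b - 2)*(b + 2)*(b + 1)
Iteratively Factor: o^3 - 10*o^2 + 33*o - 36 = (o - 3)*(o^2 - 7*o + 12) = (o - 4)*(o - 3)*(o - 3)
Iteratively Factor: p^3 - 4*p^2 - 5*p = (p + 1)*(p^2 - 5*p) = p*(p + 1)*(p - 5)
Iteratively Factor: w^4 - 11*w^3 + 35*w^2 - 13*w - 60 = (w - 5)*(w^3 - 6*w^2 + 5*w + 12) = (w - 5)*(w + 1)*(w^2 - 7*w + 12) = (w - 5)*(w - 4)*(w + 1)*(w - 3)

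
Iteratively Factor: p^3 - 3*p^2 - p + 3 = (p - 1)*(p^2 - 2*p - 3) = (p - 3)*(p - 1)*(p + 1)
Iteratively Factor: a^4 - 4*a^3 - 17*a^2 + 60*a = (a + 4)*(a^3 - 8*a^2 + 15*a) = (a - 5)*(a + 4)*(a^2 - 3*a) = a*(a - 5)*(a + 4)*(a - 3)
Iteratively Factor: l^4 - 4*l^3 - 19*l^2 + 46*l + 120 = (l + 3)*(l^3 - 7*l^2 + 2*l + 40) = (l - 4)*(l + 3)*(l^2 - 3*l - 10) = (l - 4)*(l + 2)*(l + 3)*(l - 5)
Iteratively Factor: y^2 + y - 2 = (y + 2)*(y - 1)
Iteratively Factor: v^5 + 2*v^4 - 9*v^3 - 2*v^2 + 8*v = (v + 4)*(v^4 - 2*v^3 - v^2 + 2*v) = (v - 2)*(v + 4)*(v^3 - v) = v*(v - 2)*(v + 4)*(v^2 - 1) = v*(v - 2)*(v + 1)*(v + 4)*(v - 1)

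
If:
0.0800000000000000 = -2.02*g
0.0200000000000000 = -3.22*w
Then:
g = -0.04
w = -0.01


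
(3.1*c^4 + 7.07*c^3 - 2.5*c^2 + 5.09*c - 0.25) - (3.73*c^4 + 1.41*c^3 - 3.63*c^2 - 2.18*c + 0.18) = -0.63*c^4 + 5.66*c^3 + 1.13*c^2 + 7.27*c - 0.43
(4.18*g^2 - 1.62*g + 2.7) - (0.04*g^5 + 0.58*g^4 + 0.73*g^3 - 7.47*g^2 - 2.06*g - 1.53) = -0.04*g^5 - 0.58*g^4 - 0.73*g^3 + 11.65*g^2 + 0.44*g + 4.23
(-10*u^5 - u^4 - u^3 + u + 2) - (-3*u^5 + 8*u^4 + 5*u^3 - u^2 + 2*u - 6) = -7*u^5 - 9*u^4 - 6*u^3 + u^2 - u + 8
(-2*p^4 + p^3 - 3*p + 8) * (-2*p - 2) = 4*p^5 + 2*p^4 - 2*p^3 + 6*p^2 - 10*p - 16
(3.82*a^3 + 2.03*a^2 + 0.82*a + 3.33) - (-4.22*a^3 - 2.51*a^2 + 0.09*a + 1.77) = 8.04*a^3 + 4.54*a^2 + 0.73*a + 1.56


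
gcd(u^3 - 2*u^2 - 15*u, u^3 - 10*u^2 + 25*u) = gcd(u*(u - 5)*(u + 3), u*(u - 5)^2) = u^2 - 5*u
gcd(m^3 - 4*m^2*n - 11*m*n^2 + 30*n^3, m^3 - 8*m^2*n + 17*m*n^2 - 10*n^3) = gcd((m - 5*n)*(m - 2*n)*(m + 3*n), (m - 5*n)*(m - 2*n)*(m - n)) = m^2 - 7*m*n + 10*n^2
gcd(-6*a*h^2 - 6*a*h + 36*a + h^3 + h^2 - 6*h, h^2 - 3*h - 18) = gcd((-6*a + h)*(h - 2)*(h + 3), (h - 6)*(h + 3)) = h + 3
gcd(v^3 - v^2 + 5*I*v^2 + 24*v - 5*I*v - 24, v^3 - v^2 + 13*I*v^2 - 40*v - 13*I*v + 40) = v^2 + v*(-1 + 8*I) - 8*I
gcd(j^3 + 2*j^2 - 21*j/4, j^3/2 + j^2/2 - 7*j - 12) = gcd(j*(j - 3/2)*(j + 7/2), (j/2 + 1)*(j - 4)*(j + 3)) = 1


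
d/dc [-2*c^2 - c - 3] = -4*c - 1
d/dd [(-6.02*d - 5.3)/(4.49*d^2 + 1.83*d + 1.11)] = (27.0298*d^2 + 47.594*d + 3.0168)/(20.1601*d^4 + 16.4334*d^3 + 13.3167*d^2 + 4.0626*d + 1.2321)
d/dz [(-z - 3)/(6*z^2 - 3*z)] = (2*z^2 + 12*z - 3)/(3*z^2*(4*z^2 - 4*z + 1))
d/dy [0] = 0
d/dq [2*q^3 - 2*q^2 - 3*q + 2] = 6*q^2 - 4*q - 3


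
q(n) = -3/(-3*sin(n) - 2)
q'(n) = -9*cos(n)/(-3*sin(n) - 2)^2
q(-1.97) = -3.93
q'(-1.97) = 5.99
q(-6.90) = 11.33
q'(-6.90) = -104.80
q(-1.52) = -3.01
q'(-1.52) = -0.46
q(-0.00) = 1.50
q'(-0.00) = -2.25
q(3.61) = 4.65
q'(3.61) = 19.27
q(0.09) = 1.32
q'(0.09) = -1.74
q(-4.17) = 0.66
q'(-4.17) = 0.22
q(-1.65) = -3.03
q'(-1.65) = 0.73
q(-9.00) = 3.93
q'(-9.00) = 14.06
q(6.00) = 2.58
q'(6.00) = -6.40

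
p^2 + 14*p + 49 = (p + 7)^2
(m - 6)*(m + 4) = m^2 - 2*m - 24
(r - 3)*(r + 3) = r^2 - 9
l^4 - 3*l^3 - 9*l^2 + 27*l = l*(l - 3)^2*(l + 3)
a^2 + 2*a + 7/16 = (a + 1/4)*(a + 7/4)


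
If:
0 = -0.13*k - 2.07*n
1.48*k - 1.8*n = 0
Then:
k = 0.00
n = 0.00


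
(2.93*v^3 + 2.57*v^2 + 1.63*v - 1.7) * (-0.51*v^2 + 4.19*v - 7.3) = -1.4943*v^5 + 10.966*v^4 - 11.452*v^3 - 11.0643*v^2 - 19.022*v + 12.41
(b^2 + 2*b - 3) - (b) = b^2 + b - 3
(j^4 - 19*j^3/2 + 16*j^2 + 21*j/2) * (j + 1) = j^5 - 17*j^4/2 + 13*j^3/2 + 53*j^2/2 + 21*j/2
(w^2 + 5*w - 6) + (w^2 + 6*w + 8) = 2*w^2 + 11*w + 2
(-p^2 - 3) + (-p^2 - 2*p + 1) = -2*p^2 - 2*p - 2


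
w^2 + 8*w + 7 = (w + 1)*(w + 7)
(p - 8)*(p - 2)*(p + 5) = p^3 - 5*p^2 - 34*p + 80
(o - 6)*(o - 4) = o^2 - 10*o + 24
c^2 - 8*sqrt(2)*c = c*(c - 8*sqrt(2))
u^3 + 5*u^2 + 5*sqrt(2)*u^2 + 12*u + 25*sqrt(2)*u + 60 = (u + 5)*(u + 2*sqrt(2))*(u + 3*sqrt(2))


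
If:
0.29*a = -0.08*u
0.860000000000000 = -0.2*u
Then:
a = 1.19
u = -4.30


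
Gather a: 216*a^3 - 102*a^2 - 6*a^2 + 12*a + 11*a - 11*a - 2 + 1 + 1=216*a^3 - 108*a^2 + 12*a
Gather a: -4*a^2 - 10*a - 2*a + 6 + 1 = -4*a^2 - 12*a + 7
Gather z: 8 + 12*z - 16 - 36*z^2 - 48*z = -36*z^2 - 36*z - 8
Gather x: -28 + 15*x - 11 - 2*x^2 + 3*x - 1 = -2*x^2 + 18*x - 40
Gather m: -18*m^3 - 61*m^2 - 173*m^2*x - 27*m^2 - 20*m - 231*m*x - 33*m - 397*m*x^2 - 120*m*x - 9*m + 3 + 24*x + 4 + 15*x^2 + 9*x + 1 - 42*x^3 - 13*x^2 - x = -18*m^3 + m^2*(-173*x - 88) + m*(-397*x^2 - 351*x - 62) - 42*x^3 + 2*x^2 + 32*x + 8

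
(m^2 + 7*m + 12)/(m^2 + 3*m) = (m + 4)/m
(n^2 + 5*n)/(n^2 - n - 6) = n*(n + 5)/(n^2 - n - 6)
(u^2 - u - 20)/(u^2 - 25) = (u + 4)/(u + 5)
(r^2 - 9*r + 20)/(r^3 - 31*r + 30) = (r - 4)/(r^2 + 5*r - 6)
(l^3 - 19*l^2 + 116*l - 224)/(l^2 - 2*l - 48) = (l^2 - 11*l + 28)/(l + 6)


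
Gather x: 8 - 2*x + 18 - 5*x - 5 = 21 - 7*x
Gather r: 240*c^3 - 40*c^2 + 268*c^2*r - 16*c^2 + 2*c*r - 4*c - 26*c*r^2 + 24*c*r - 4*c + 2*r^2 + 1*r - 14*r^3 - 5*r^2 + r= 240*c^3 - 56*c^2 - 8*c - 14*r^3 + r^2*(-26*c - 3) + r*(268*c^2 + 26*c + 2)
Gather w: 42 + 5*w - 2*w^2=-2*w^2 + 5*w + 42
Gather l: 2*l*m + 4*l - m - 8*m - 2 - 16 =l*(2*m + 4) - 9*m - 18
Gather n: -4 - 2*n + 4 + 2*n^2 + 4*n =2*n^2 + 2*n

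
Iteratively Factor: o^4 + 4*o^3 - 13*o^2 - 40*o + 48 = (o + 4)*(o^3 - 13*o + 12) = (o - 1)*(o + 4)*(o^2 + o - 12) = (o - 1)*(o + 4)^2*(o - 3)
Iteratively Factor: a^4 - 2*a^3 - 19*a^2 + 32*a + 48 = (a - 4)*(a^3 + 2*a^2 - 11*a - 12) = (a - 4)*(a + 1)*(a^2 + a - 12) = (a - 4)*(a - 3)*(a + 1)*(a + 4)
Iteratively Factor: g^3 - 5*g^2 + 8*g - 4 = (g - 2)*(g^2 - 3*g + 2) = (g - 2)^2*(g - 1)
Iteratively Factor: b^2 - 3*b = (b - 3)*(b)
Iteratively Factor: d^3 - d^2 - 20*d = (d)*(d^2 - d - 20) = d*(d + 4)*(d - 5)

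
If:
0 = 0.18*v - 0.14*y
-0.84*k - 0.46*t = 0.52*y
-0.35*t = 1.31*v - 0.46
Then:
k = 0.975132275132275*y - 0.719727891156463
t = 1.31428571428571 - 2.91111111111111*y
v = 0.777777777777778*y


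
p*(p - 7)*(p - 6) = p^3 - 13*p^2 + 42*p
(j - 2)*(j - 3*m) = j^2 - 3*j*m - 2*j + 6*m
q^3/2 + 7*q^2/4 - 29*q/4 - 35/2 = (q/2 + 1)*(q - 7/2)*(q + 5)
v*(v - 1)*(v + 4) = v^3 + 3*v^2 - 4*v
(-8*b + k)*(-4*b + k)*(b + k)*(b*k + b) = 32*b^4*k + 32*b^4 + 20*b^3*k^2 + 20*b^3*k - 11*b^2*k^3 - 11*b^2*k^2 + b*k^4 + b*k^3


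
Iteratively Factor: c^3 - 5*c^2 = (c)*(c^2 - 5*c) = c^2*(c - 5)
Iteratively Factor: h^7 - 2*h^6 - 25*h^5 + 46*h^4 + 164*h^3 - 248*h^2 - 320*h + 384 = (h - 2)*(h^6 - 25*h^4 - 4*h^3 + 156*h^2 + 64*h - 192) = (h - 4)*(h - 2)*(h^5 + 4*h^4 - 9*h^3 - 40*h^2 - 4*h + 48) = (h - 4)*(h - 2)*(h + 2)*(h^4 + 2*h^3 - 13*h^2 - 14*h + 24) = (h - 4)*(h - 2)*(h + 2)*(h + 4)*(h^3 - 2*h^2 - 5*h + 6) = (h - 4)*(h - 3)*(h - 2)*(h + 2)*(h + 4)*(h^2 + h - 2) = (h - 4)*(h - 3)*(h - 2)*(h + 2)^2*(h + 4)*(h - 1)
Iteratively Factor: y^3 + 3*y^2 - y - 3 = (y + 3)*(y^2 - 1) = (y - 1)*(y + 3)*(y + 1)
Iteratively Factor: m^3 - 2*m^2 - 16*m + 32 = (m - 4)*(m^2 + 2*m - 8) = (m - 4)*(m + 4)*(m - 2)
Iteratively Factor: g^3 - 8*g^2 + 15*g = (g)*(g^2 - 8*g + 15) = g*(g - 3)*(g - 5)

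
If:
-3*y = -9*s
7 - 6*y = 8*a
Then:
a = 7/8 - 3*y/4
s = y/3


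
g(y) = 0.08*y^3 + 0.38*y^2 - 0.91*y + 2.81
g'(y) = 0.24*y^2 + 0.76*y - 0.91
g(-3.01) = 6.81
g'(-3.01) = -1.02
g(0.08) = 2.74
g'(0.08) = -0.85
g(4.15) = 11.30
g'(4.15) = 6.38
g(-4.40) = 7.36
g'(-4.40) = 0.39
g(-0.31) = 3.13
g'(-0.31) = -1.12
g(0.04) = 2.77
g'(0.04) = -0.88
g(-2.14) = 5.71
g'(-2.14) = -1.44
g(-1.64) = 4.97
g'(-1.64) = -1.51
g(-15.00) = -168.04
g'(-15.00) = 41.69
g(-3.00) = 6.80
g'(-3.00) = -1.03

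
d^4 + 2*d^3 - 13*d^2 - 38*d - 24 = (d - 4)*(d + 1)*(d + 2)*(d + 3)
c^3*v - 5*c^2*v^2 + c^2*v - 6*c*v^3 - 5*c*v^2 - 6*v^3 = (c - 6*v)*(c + v)*(c*v + v)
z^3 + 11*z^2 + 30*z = z*(z + 5)*(z + 6)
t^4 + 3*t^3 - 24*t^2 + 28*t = t*(t - 2)^2*(t + 7)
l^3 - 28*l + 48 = (l - 4)*(l - 2)*(l + 6)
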